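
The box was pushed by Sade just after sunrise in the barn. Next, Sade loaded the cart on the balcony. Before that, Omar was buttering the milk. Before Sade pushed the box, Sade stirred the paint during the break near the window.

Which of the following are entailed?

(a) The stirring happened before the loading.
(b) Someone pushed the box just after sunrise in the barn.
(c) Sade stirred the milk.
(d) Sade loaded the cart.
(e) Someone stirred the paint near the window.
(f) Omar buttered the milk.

(a), (b), (d), (e)

(a) Entailed — the narrative places the stirring before the loading.
(b) Entailed — the original entails any weakening of itself; this just generalizes the agent.
(c) Not entailed — Sade stirred the paint, not the milk; the milk belongs to the buttering event.
(d) Entailed — dropping 'on the balcony' leaves a sub-description the original still satisfies.
(e) Entailed — every conjunct here is already in the original stirring event.
(f) Not entailed — 'was buttering' is progressive on an accomplishment; it does not entail the completed 'buttered'.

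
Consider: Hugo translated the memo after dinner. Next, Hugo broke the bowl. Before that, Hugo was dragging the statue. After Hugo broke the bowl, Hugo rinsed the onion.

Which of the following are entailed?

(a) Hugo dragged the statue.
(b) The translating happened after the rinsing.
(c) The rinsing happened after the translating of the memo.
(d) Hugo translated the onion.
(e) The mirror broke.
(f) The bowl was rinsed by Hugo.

(a), (c)

(a) Entailed — 'drag' is an activity; 'was dragging' entails that some dragging happened, so 'dragged' holds.
(b) Not entailed — the narrative places the translating before the rinsing, not after.
(c) Entailed — the narrative places the translating before the rinsing.
(d) Not entailed — Hugo translated the memo, not the onion; the onion belongs to the rinsing event.
(e) Not entailed — the bowl is what broke, not the mirror.
(f) Not entailed — Hugo rinsed the onion, not the bowl; the bowl belongs to the breaking event.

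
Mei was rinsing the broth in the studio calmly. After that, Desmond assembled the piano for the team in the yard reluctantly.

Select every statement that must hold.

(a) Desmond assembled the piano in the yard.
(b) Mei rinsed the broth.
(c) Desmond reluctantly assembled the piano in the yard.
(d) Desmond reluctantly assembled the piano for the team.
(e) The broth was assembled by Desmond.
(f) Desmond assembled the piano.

(a), (b), (c), (d), (f)

(a) Entailed — every conjunct here is already in the original assembling event.
(b) Entailed — 'rinse' is an activity; 'was rinsing' entails that some rinsing happened, so 'rinsed' holds.
(c) Entailed — this follows by dropping conjuncts from the assembling event's description.
(d) Entailed — this follows by dropping conjuncts from the assembling event's description.
(e) Not entailed — Desmond assembled the piano, not the broth; the broth belongs to the rinsing event.
(f) Entailed — every conjunct here is already in the original assembling event.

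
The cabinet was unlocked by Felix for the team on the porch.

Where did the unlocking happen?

'on the porch' marks the location of the unlocking event.

on the porch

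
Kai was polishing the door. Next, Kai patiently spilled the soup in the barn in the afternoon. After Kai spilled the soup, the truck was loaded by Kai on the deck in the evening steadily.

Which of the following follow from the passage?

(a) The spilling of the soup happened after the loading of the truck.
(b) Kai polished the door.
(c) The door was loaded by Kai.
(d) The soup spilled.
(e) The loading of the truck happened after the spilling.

(b), (d), (e)

(a) Not entailed — the narrative places the spilling before the loading, not after.
(b) Entailed — 'polish' is an activity; 'was polishing' entails that some polishing happened, so 'polished' holds.
(c) Not entailed — Kai loaded the truck, not the door; the door belongs to the polishing event.
(d) Entailed — 'Kai spilled the soup' is causative; it entails the inchoative 'the soup spilled'.
(e) Entailed — the narrative places the spilling before the loading.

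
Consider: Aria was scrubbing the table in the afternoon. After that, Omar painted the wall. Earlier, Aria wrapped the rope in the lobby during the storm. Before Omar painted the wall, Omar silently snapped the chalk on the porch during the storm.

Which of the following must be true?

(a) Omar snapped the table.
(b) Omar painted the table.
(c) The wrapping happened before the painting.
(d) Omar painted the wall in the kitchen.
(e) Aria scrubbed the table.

(a) Not entailed — Omar snapped the chalk, not the table; the table belongs to the scrubbing event.
(b) Not entailed — Omar painted the wall, not the table; the table belongs to the scrubbing event.
(c) Entailed — the narrative places the wrapping before the painting.
(d) Not entailed — 'in the kitchen' adds information not in the original event.
(e) Entailed — 'scrub' is an activity; 'was scrubbing' entails that some scrubbing happened, so 'scrubbed' holds.

(c), (e)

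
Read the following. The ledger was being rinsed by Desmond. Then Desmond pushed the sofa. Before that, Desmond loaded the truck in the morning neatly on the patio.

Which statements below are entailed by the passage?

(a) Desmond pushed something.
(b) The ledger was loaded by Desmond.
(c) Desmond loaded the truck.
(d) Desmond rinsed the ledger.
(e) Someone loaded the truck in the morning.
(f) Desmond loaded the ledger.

(a) Entailed — generalizing the patient leaves a sub-description the original still satisfies.
(b) Not entailed — Desmond loaded the truck, not the ledger; the ledger belongs to the rinsing event.
(c) Entailed — every conjunct here is already in the original loading event.
(d) Entailed — 'rinse' is an activity; 'was rinsing' entails that some rinsing happened, so 'rinsed' holds.
(e) Entailed — the original entails any weakening of itself; this just drops 'neatly', 'on the patio' and generalizes the agent.
(f) Not entailed — Desmond loaded the truck, not the ledger; the ledger belongs to the rinsing event.

(a), (c), (d), (e)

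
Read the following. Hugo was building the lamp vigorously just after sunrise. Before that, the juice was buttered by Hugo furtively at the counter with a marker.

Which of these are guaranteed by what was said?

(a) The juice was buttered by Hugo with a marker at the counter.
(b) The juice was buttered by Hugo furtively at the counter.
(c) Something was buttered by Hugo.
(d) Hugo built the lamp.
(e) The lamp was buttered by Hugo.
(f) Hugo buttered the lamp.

(a), (b), (c)

(a) Entailed — the original entails any weakening of itself; this just drops 'furtively'.
(b) Entailed — dropping 'with a marker' leaves a sub-description the original still satisfies.
(c) Entailed — this follows by dropping conjuncts from the buttering event's description.
(d) Not entailed — 'was building' is progressive on an accomplishment; it does not entail the completed 'built'.
(e) Not entailed — Hugo buttered the juice, not the lamp; the lamp belongs to the building event.
(f) Not entailed — Hugo buttered the juice, not the lamp; the lamp belongs to the building event.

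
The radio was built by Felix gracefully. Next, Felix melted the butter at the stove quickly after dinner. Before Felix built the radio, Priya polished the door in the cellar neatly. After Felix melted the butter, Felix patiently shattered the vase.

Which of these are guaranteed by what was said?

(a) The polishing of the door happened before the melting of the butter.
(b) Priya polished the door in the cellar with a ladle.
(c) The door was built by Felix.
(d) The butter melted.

(a) Entailed — the narrative places the polishing before the melting.
(b) Not entailed — 'with a ladle' adds information not in the original event.
(c) Not entailed — Felix built the radio, not the door; the door belongs to the polishing event.
(d) Entailed — 'Felix melted the butter' is causative; it entails the inchoative 'the butter melted'.

(a), (d)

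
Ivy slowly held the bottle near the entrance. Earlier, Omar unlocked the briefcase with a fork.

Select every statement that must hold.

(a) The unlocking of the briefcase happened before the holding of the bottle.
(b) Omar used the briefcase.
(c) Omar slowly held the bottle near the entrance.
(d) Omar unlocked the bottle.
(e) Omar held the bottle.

(a)

(a) Entailed — the narrative places the unlocking before the holding.
(b) Not entailed — the briefcase is the patient, not an instrument — Omar used a fork.
(c) Not entailed — the passage has Ivy holding the bottle, not Omar.
(d) Not entailed — Omar unlocked the briefcase, not the bottle; the bottle belongs to the holding event.
(e) Not entailed — the passage has Ivy holding the bottle, not Omar.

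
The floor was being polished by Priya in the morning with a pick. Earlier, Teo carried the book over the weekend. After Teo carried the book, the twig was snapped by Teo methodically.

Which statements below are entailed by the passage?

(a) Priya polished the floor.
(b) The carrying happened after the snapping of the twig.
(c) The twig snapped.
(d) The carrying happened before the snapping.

(a) Entailed — 'polish' is an activity; 'was polishing' entails that some polishing happened, so 'polished' holds.
(b) Not entailed — the narrative places the carrying before the snapping, not after.
(c) Entailed — 'Teo snapped the twig' is causative; it entails the inchoative 'the twig snapped'.
(d) Entailed — the narrative places the carrying before the snapping.

(a), (c), (d)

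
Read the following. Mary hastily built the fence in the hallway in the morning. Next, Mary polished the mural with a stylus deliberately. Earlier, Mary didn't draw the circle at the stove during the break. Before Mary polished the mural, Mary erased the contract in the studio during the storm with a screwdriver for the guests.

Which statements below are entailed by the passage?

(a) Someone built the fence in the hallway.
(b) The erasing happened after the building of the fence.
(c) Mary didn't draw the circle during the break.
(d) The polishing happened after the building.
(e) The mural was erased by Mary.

(a) Entailed — dropping 'in the morning', 'hastily' and generalizing the agent leaves a sub-description the original still satisfies.
(b) Not entailed — the narrative doesn't order the building relative to the erasing.
(c) Not entailed — dropping 'at the stove' under negation is not valid — the original leaves open that Mary drew the circle some other way.
(d) Entailed — the narrative places the building before the polishing.
(e) Not entailed — Mary erased the contract, not the mural; the mural belongs to the polishing event.

(a), (d)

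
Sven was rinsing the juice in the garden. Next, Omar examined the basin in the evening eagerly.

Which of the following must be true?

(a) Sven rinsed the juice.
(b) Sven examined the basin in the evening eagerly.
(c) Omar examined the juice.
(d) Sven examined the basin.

(a)

(a) Entailed — 'rinse' is an activity; 'was rinsing' entails that some rinsing happened, so 'rinsed' holds.
(b) Not entailed — the passage has Omar examining the basin, not Sven.
(c) Not entailed — Omar examined the basin, not the juice; the juice belongs to the rinsing event.
(d) Not entailed — the passage has Omar examining the basin, not Sven.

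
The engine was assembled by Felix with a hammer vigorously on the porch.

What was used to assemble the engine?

a hammer

'with a hammer' marks the instrument of the assembling event.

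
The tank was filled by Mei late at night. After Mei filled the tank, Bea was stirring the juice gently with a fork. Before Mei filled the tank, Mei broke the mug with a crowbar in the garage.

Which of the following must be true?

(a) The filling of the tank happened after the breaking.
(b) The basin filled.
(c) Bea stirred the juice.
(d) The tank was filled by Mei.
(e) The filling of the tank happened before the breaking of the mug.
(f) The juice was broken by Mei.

(a), (c), (d)

(a) Entailed — the narrative places the breaking before the filling.
(b) Not entailed — the tank is what filled, not the basin.
(c) Entailed — 'stir' is an activity; 'was stirring' entails that some stirring happened, so 'stirred' holds.
(d) Entailed — this follows by dropping conjuncts from the filling event's description.
(e) Not entailed — the narrative places the breaking before the filling, not after.
(f) Not entailed — Mei broke the mug, not the juice; the juice belongs to the stirring event.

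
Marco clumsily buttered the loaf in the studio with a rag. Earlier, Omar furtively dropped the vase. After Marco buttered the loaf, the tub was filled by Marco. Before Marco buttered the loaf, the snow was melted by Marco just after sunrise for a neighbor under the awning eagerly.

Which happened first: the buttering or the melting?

The connectives place the melting before the buttering.

the melting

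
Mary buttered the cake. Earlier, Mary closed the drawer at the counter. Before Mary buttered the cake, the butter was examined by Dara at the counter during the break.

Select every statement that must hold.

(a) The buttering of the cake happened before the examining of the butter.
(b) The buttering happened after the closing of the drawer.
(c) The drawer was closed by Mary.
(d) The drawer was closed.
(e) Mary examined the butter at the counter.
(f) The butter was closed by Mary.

(a) Not entailed — the narrative places the examining before the buttering, not after.
(b) Entailed — the narrative places the closing before the buttering.
(c) Entailed — dropping 'at the counter' leaves a sub-description the original still satisfies.
(d) Entailed — every conjunct here is already in the original closing event.
(e) Not entailed — the passage has Dara examining the butter, not Mary.
(f) Not entailed — Mary closed the drawer, not the butter; the butter belongs to the examining event.

(b), (c), (d)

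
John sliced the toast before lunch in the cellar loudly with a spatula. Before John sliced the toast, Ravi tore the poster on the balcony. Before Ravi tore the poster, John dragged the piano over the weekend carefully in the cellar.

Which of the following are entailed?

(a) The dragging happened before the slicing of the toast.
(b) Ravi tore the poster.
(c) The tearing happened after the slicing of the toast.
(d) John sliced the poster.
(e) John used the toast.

(a) Entailed — the narrative places the dragging before the slicing.
(b) Entailed — dropping 'on the balcony' leaves a sub-description the original still satisfies.
(c) Not entailed — the narrative places the tearing before the slicing, not after.
(d) Not entailed — John sliced the toast, not the poster; the poster belongs to the tearing event.
(e) Not entailed — the toast is the patient, not an instrument — John used a spatula.

(a), (b)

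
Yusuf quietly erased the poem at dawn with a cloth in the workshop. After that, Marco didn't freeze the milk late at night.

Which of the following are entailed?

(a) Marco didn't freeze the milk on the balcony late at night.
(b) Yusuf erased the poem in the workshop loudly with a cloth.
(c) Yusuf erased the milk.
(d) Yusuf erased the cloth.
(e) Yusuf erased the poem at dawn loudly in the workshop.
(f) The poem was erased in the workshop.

(a) Entailed — under negation, adding a further restriction is entailed: if no such freezing event occurred, none occurred on the balcony either.
(b) Not entailed — 'loudly' adds a manner not in (and inconsistent with) the original.
(c) Not entailed — Yusuf erased the poem, not the milk; the milk belongs to the freezing event.
(d) Not entailed — the cloth is the instrument, not what was erased.
(e) Not entailed — 'loudly' adds a manner not in (and inconsistent with) the original.
(f) Entailed — this follows by dropping conjuncts from the erasing event's description.

(a), (f)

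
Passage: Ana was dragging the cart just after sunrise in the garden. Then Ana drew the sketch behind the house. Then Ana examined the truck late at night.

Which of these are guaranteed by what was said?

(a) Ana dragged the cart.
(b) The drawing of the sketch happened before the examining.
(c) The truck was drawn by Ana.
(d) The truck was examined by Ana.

(a) Entailed — 'drag' is an activity; 'was dragging' entails that some dragging happened, so 'dragged' holds.
(b) Entailed — the narrative places the drawing before the examining.
(c) Not entailed — Ana drew the sketch, not the truck; the truck belongs to the examining event.
(d) Entailed — the original entails any weakening of itself; this just drops 'late at night'.

(a), (b), (d)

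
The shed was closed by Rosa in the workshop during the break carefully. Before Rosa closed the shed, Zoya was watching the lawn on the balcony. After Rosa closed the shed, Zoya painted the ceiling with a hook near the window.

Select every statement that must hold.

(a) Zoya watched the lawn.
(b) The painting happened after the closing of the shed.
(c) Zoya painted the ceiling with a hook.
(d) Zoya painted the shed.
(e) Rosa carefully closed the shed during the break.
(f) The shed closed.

(a) Entailed — 'watch' is an activity; 'was watching' entails that some watching happened, so 'watched' holds.
(b) Entailed — the narrative places the closing before the painting.
(c) Entailed — the original entails any weakening of itself; this just drops 'near the window'.
(d) Not entailed — Zoya painted the ceiling, not the shed; the shed belongs to the closing event.
(e) Entailed — the original entails any weakening of itself; this just drops 'in the workshop'.
(f) Entailed — 'Rosa closed the shed' is causative; it entails the inchoative 'the shed closed'.

(a), (b), (c), (e), (f)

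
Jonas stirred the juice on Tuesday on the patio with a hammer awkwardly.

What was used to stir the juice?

a hammer

'with a hammer' marks the instrument of the stirring event.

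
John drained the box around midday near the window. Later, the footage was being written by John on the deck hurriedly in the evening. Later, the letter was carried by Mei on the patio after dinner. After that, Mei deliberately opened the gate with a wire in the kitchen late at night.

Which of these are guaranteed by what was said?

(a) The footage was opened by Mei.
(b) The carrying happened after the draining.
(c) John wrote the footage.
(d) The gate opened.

(b), (d)

(a) Not entailed — Mei opened the gate, not the footage; the footage belongs to the writing event.
(b) Entailed — the narrative places the draining before the carrying.
(c) Not entailed — 'was writing' is progressive on an accomplishment; it does not entail the completed 'wrote'.
(d) Entailed — 'Mei opened the gate' is causative; it entails the inchoative 'the gate opened'.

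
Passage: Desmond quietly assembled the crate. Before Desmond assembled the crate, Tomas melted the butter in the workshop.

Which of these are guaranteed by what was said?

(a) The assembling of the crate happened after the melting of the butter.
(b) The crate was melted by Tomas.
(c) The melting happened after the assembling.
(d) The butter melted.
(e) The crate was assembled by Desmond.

(a) Entailed — the narrative places the melting before the assembling.
(b) Not entailed — Tomas melted the butter, not the crate; the crate belongs to the assembling event.
(c) Not entailed — the narrative places the melting before the assembling, not after.
(d) Entailed — 'Tomas melted the butter' is causative; it entails the inchoative 'the butter melted'.
(e) Entailed — this follows by dropping conjuncts from the assembling event's description.

(a), (d), (e)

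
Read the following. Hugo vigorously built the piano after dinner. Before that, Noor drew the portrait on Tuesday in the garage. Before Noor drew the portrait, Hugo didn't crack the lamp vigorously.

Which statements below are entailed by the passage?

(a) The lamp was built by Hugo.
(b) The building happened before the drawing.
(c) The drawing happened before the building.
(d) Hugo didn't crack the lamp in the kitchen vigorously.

(a) Not entailed — Hugo built the piano, not the lamp; the lamp belongs to the cracking event.
(b) Not entailed — the narrative places the drawing before the building, not after.
(c) Entailed — the narrative places the drawing before the building.
(d) Entailed — under negation, adding a further restriction is entailed: if no such cracking event occurred, none occurred in the kitchen either.

(c), (d)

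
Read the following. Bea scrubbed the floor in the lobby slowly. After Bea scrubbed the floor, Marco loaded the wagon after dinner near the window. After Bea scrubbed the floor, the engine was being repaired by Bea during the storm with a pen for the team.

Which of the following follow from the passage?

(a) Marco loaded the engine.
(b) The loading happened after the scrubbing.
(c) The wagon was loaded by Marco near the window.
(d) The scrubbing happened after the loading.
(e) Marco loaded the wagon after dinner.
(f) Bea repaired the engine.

(a) Not entailed — Marco loaded the wagon, not the engine; the engine belongs to the repairing event.
(b) Entailed — the narrative places the scrubbing before the loading.
(c) Entailed — every conjunct here is already in the original loading event.
(d) Not entailed — the narrative places the scrubbing before the loading, not after.
(e) Entailed — this follows by dropping conjuncts from the loading event's description.
(f) Not entailed — 'was repairing' is progressive on an accomplishment; it does not entail the completed 'repaired'.

(b), (c), (e)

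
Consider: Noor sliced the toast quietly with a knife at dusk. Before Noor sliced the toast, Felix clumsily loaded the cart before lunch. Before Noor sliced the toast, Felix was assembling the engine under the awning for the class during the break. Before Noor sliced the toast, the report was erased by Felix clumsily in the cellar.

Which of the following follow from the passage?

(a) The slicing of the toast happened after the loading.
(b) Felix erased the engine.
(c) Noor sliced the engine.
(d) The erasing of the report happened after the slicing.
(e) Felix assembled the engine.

(a)

(a) Entailed — the narrative places the loading before the slicing.
(b) Not entailed — Felix erased the report, not the engine; the engine belongs to the assembling event.
(c) Not entailed — Noor sliced the toast, not the engine; the engine belongs to the assembling event.
(d) Not entailed — the narrative places the erasing before the slicing, not after.
(e) Not entailed — 'was assembling' is progressive on an accomplishment; it does not entail the completed 'assembled'.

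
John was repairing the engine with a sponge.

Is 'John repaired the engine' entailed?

'was repairing' is progressive; for an accomplishment like 'repair the engine', it doesn't entail completion.

no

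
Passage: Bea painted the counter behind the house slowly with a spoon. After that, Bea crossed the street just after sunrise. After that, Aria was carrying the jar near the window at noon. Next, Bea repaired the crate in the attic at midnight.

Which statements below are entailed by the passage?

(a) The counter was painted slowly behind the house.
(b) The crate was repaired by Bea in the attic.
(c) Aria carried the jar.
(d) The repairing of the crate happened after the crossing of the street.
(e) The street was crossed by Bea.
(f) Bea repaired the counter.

(a) Entailed — the original entails any weakening of itself; this just drops 'with a spoon' and generalizes the agent.
(b) Entailed — this follows by dropping conjuncts from the repairing event's description.
(c) Entailed — 'carry' is an activity; 'was carrying' entails that some carrying happened, so 'carried' holds.
(d) Entailed — the narrative places the crossing before the repairing.
(e) Entailed — dropping 'just after sunrise' leaves a sub-description the original still satisfies.
(f) Not entailed — Bea repaired the crate, not the counter; the counter belongs to the painting event.

(a), (b), (c), (d), (e)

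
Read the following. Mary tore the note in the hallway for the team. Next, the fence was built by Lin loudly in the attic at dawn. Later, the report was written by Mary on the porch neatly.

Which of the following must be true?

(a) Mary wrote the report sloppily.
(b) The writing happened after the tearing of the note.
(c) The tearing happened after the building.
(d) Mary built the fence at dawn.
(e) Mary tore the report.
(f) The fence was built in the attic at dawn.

(a) Not entailed — 'sloppily' adds a manner not in (and inconsistent with) the original.
(b) Entailed — the narrative places the tearing before the writing.
(c) Not entailed — the narrative places the tearing before the building, not after.
(d) Not entailed — the passage has Lin building the fence, not Mary.
(e) Not entailed — Mary tore the note, not the report; the report belongs to the writing event.
(f) Entailed — dropping 'loudly' and generalizing the agent leaves a sub-description the original still satisfies.

(b), (f)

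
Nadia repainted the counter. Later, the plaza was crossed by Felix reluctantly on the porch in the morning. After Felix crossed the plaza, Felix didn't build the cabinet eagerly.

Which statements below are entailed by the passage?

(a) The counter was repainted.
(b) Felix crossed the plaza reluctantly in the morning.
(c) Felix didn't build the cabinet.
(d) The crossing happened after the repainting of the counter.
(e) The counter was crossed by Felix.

(a) Entailed — this follows by dropping conjuncts from the repainting event's description.
(b) Entailed — this follows by dropping conjuncts from the crossing event's description.
(c) Not entailed — dropping 'eagerly' under negation is not valid — the original leaves open that Felix built the cabinet some other way.
(d) Entailed — the narrative places the repainting before the crossing.
(e) Not entailed — Felix crossed the plaza, not the counter; the counter belongs to the repainting event.

(a), (b), (d)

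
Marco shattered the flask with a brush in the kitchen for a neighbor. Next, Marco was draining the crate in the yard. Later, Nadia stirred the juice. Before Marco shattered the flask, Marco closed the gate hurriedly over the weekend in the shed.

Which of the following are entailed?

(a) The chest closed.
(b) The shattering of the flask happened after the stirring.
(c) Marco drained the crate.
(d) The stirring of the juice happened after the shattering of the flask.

(a) Not entailed — the gate is what closed, not the chest.
(b) Not entailed — the narrative places the shattering before the stirring, not after.
(c) Not entailed — 'was draining' is progressive on an accomplishment; it does not entail the completed 'drained'.
(d) Entailed — the narrative places the shattering before the stirring.

(d)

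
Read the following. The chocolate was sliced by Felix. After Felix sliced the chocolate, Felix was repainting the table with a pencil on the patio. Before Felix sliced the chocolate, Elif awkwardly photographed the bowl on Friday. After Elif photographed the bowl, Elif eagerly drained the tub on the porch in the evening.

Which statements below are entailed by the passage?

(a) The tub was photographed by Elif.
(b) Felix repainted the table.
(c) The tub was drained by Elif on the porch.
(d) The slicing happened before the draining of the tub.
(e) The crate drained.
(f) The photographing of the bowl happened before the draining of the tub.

(a) Not entailed — Elif photographed the bowl, not the tub; the tub belongs to the draining event.
(b) Not entailed — 'was repainting' is progressive on an accomplishment; it does not entail the completed 'repainted'.
(c) Entailed — this follows by dropping conjuncts from the draining event's description.
(d) Not entailed — the narrative doesn't order the slicing relative to the draining.
(e) Not entailed — the tub is what drained, not the crate.
(f) Entailed — the narrative places the photographing before the draining.

(c), (f)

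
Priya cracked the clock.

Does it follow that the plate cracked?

no

Nothing is said about any plate; only the clock is affected.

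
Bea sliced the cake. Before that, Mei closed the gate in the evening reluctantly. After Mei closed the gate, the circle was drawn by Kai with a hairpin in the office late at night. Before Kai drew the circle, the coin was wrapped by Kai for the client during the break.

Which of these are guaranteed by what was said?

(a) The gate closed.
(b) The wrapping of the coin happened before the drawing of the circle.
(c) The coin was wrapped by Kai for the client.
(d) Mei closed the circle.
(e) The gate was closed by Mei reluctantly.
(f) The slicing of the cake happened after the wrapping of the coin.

(a) Entailed — 'Mei closed the gate' is causative; it entails the inchoative 'the gate closed'.
(b) Entailed — the narrative places the wrapping before the drawing.
(c) Entailed — dropping 'during the break' leaves a sub-description the original still satisfies.
(d) Not entailed — Mei closed the gate, not the circle; the circle belongs to the drawing event.
(e) Entailed — this follows by dropping conjuncts from the closing event's description.
(f) Not entailed — the narrative doesn't order the wrapping relative to the slicing.

(a), (b), (c), (e)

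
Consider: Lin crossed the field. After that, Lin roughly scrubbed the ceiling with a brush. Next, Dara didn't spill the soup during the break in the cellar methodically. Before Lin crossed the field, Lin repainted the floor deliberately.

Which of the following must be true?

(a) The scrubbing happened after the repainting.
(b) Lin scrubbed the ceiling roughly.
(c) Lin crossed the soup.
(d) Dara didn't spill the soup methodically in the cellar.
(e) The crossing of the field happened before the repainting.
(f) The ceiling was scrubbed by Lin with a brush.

(a) Entailed — the narrative places the repainting before the scrubbing.
(b) Entailed — every conjunct here is already in the original scrubbing event.
(c) Not entailed — Lin crossed the field, not the soup; the soup belongs to the spilling event.
(d) Not entailed — dropping 'during the break' under negation is not valid — the original leaves open that Dara spilled the soup some other way.
(e) Not entailed — the narrative places the repainting before the crossing, not after.
(f) Entailed — dropping 'roughly' leaves a sub-description the original still satisfies.

(a), (b), (f)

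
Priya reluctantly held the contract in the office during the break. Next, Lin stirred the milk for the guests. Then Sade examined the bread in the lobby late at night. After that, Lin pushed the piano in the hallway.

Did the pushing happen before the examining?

no

The narrative orders the examining before the pushing.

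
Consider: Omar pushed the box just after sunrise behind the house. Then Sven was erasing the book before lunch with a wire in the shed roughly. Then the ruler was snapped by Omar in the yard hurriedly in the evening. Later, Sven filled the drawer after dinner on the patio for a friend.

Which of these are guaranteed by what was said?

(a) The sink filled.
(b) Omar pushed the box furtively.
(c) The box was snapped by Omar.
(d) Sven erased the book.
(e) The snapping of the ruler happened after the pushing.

(a) Not entailed — the drawer is what filled, not the sink.
(b) Not entailed — 'furtively' adds information not in the original event.
(c) Not entailed — Omar snapped the ruler, not the box; the box belongs to the pushing event.
(d) Not entailed — 'was erasing' is progressive on an accomplishment; it does not entail the completed 'erased'.
(e) Entailed — the narrative places the pushing before the snapping.

(e)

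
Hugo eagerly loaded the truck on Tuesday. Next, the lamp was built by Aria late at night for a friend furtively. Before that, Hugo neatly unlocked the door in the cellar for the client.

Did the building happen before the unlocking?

no

The narrative orders the unlocking before the building.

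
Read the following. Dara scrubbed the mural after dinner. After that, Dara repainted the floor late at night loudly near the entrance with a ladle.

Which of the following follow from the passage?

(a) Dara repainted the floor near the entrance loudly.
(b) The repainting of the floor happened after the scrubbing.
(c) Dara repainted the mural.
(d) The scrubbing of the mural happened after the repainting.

(a) Entailed — the original entails any weakening of itself; this just drops 'with a ladle', 'late at night'.
(b) Entailed — the narrative places the scrubbing before the repainting.
(c) Not entailed — Dara repainted the floor, not the mural; the mural belongs to the scrubbing event.
(d) Not entailed — the narrative places the scrubbing before the repainting, not after.

(a), (b)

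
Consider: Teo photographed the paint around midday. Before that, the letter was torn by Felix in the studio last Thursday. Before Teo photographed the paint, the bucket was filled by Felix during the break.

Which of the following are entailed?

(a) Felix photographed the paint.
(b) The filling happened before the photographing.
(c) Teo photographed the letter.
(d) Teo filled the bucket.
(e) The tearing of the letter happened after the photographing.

(a) Not entailed — the passage has Teo photographing the paint, not Felix.
(b) Entailed — the narrative places the filling before the photographing.
(c) Not entailed — Teo photographed the paint, not the letter; the letter belongs to the tearing event.
(d) Not entailed — the passage has Felix filling the bucket, not Teo.
(e) Not entailed — the narrative places the tearing before the photographing, not after.

(b)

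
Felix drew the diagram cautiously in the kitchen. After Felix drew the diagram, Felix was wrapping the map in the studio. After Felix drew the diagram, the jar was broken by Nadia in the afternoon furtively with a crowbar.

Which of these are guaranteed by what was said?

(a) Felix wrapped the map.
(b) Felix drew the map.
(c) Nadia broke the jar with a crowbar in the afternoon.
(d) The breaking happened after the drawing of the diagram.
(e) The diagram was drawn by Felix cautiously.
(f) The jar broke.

(c), (d), (e), (f)

(a) Not entailed — 'was wrapping' is progressive on an accomplishment; it does not entail the completed 'wrapped'.
(b) Not entailed — Felix drew the diagram, not the map; the map belongs to the wrapping event.
(c) Entailed — the original entails any weakening of itself; this just drops 'furtively'.
(d) Entailed — the narrative places the drawing before the breaking.
(e) Entailed — the original entails any weakening of itself; this just drops 'in the kitchen'.
(f) Entailed — 'Nadia broke the jar' is causative; it entails the inchoative 'the jar broke'.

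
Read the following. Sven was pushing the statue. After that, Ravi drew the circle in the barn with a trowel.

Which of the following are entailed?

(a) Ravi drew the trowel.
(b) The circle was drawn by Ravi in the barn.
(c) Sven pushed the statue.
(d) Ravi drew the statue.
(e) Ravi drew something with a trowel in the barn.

(a) Not entailed — the trowel is the instrument, not what was drawn.
(b) Entailed — dropping 'with a trowel' leaves a sub-description the original still satisfies.
(c) Entailed — 'push' is an activity; 'was pushing' entails that some pushing happened, so 'pushed' holds.
(d) Not entailed — Ravi drew the circle, not the statue; the statue belongs to the pushing event.
(e) Entailed — this follows by dropping conjuncts from the drawing event's description.

(b), (c), (e)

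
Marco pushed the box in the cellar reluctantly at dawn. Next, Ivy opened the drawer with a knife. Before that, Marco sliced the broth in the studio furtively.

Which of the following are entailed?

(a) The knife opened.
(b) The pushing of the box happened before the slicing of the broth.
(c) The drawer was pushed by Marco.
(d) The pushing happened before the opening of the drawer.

(d)

(a) Not entailed — the drawer is what opened, not the knife.
(b) Not entailed — the narrative doesn't order the pushing relative to the slicing.
(c) Not entailed — Marco pushed the box, not the drawer; the drawer belongs to the opening event.
(d) Entailed — the narrative places the pushing before the opening.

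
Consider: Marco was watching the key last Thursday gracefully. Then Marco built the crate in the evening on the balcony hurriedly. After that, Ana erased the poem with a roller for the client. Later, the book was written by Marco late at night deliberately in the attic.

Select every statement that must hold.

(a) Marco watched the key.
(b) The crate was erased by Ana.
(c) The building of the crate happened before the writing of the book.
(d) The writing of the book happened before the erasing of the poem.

(a), (c)

(a) Entailed — 'watch' is an activity; 'was watching' entails that some watching happened, so 'watched' holds.
(b) Not entailed — Ana erased the poem, not the crate; the crate belongs to the building event.
(c) Entailed — the narrative places the building before the writing.
(d) Not entailed — the narrative places the erasing before the writing, not after.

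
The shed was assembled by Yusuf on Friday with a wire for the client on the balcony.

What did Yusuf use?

a wire

'with a wire' marks the instrument of the assembling event.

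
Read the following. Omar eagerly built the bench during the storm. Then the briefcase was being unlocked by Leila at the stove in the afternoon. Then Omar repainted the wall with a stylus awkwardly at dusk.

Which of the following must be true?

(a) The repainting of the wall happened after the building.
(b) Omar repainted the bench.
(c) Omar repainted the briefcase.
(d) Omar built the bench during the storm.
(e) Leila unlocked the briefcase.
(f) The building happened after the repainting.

(a), (d)

(a) Entailed — the narrative places the building before the repainting.
(b) Not entailed — Omar repainted the wall, not the bench; the bench belongs to the building event.
(c) Not entailed — Omar repainted the wall, not the briefcase; the briefcase belongs to the unlocking event.
(d) Entailed — the original entails any weakening of itself; this just drops 'eagerly'.
(e) Not entailed — 'was unlocking' is progressive on an accomplishment; it does not entail the completed 'unlocked'.
(f) Not entailed — the narrative places the building before the repainting, not after.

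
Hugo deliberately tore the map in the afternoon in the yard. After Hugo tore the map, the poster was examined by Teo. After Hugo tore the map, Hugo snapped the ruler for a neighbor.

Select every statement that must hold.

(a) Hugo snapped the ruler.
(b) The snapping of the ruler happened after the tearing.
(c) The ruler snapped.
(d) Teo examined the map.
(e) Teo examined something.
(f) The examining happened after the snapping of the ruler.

(a), (b), (c), (e)

(a) Entailed — every conjunct here is already in the original snapping event.
(b) Entailed — the narrative places the tearing before the snapping.
(c) Entailed — 'Hugo snapped the ruler' is causative; it entails the inchoative 'the ruler snapped'.
(d) Not entailed — Teo examined the poster, not the map; the map belongs to the tearing event.
(e) Entailed — the original entails any weakening of itself; this just generalizes the patient.
(f) Not entailed — the narrative doesn't order the snapping relative to the examining.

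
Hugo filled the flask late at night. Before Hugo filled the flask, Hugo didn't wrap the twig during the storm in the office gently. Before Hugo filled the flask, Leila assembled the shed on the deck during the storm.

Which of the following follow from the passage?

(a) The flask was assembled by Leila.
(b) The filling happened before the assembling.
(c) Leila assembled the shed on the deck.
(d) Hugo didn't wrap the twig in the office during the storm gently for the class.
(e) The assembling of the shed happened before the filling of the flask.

(c), (d), (e)

(a) Not entailed — Leila assembled the shed, not the flask; the flask belongs to the filling event.
(b) Not entailed — the narrative places the assembling before the filling, not after.
(c) Entailed — the original entails any weakening of itself; this just drops 'during the storm'.
(d) Entailed — under negation, adding a further restriction is entailed: if no such wrapping event occurred, none occurred for the class either.
(e) Entailed — the narrative places the assembling before the filling.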